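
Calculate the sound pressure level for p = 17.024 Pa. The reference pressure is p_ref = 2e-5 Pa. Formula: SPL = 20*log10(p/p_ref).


p / p_ref = 17.024 / 2e-5 = 851200
SPL = 20 * log10(851200) = 118.6 dB


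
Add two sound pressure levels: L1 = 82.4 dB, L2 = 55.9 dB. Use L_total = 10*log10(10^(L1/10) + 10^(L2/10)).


10^(82.4/10) = 1.7378e+08
10^(55.9/10) = 389045
Sum = 1.7378e+08 + 389045 = 1.74169e+08
L_total = 10*log10(1.74169e+08) = 82.41 dB


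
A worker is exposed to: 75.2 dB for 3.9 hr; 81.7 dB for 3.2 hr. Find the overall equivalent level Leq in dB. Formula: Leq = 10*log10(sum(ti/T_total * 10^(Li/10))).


T_total = 3.9 + 3.2 = 7.1 hr
(3.9/7.1) * 10^(75.2/10) = 1.81889e+07
(3.2/7.1) * 10^(81.7/10) = 6.6664e+07
Sum = 1.81889e+07 + 6.6664e+07 = 8.48529e+07
Leq = 10*log10(8.48529e+07) = 79.287 dB


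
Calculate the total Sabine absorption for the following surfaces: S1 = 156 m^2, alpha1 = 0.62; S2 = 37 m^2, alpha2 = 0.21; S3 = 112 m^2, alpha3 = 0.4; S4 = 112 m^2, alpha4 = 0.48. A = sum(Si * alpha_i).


156 * 0.62 = 96.72
37 * 0.21 = 7.77
112 * 0.4 = 44.8
112 * 0.48 = 53.76
A_total = 96.72 + 7.77 + 44.8 + 53.76 = 203.05 m^2


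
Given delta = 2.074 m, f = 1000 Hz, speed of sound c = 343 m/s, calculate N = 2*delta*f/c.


N = 2*delta*f/c = 2*delta/lambda, where lambda = c/f
lambda = 343 / 1000 = 0.343 m
N = 2 * 2.074 / 0.343 = 12.093


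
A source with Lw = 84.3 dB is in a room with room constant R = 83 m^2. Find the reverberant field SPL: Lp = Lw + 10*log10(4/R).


4/R = 4/83 = 0.0481928
Lp = 84.3 + 10*log10(0.0481928) = 71.13 dB


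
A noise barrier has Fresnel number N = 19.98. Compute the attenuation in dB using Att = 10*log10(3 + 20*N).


3 + 20*N = 3 + 20*19.98 = 402.6
Att = 10*log10(402.6) = 26.049 dB


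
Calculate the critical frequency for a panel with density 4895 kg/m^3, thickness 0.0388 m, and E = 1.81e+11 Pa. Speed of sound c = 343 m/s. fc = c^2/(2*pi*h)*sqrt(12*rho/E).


12*rho/E = 12*4895/1.81e+11 = 3.2453e-07
sqrt(12*rho/E) = sqrt(3.2453e-07) = 0.000569675
c^2/(2*pi*h) = 343^2/(2*pi*0.0388) = 482588
fc = 482588 * 0.000569675 = 274.92 Hz


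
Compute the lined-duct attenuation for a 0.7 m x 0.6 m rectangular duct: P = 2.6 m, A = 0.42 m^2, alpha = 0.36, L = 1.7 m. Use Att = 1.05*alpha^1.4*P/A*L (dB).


alpha^1.4 = 0.36^1.4 = 0.239234
Attenuation rate = 1.05 * alpha^1.4 * P / A
= 1.05 * 0.239234 * 2.6 / 0.42 = 1.55502 dB/m
Total Att = 1.55502 * 1.7 = 2.6435 dB


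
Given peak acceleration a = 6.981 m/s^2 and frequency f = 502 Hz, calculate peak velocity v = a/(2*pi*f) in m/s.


omega = 2*pi*f = 2*pi*502 = 3154.16 rad/s
v = a / omega = 6.981 / 3154.16 = 0.0022133 m/s


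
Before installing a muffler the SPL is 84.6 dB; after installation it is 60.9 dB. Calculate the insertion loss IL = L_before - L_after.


Insertion loss = SPL without muffler - SPL with muffler
IL = 84.6 - 60.9 = 23.7 dB


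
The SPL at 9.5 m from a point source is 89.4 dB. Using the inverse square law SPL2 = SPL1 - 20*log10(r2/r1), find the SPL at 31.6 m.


r2/r1 = 31.6/9.5 = 3.32632
Correction = 20*log10(3.32632) = 10.4393 dB
SPL2 = 89.4 - 10.4393 = 78.961 dB


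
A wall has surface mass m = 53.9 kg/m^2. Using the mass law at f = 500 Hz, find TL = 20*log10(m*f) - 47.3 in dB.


m * f = 53.9 * 500 = 26950
20*log10(26950) = 88.6112 dB
TL = 88.6112 - 47.3 = 41.311 dB


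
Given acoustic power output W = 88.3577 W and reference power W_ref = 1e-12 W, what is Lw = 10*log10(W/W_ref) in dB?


W / W_ref = 88.3577 / 1e-12 = 8.83577e+13
Lw = 10 * log10(8.83577e+13) = 139.46 dB


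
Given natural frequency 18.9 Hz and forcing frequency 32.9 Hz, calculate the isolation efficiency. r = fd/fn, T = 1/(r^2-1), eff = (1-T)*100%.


r = 32.9 / 18.9 = 1.74074
r^2 - 1 = 1.74074^2 - 1 = 2.03018
T = 1/2.03018 = 0.492567
Efficiency = (1 - 0.492567)*100 = 50.743 %


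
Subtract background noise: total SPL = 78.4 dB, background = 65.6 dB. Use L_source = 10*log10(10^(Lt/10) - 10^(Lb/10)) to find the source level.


10^(78.4/10) = 6.91831e+07
10^(65.6/10) = 3.63078e+06
Difference = 6.91831e+07 - 3.63078e+06 = 6.55523e+07
L_source = 10*log10(6.55523e+07) = 78.166 dB


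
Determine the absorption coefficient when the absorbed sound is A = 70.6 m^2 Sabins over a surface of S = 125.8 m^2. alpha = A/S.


Absorption coefficient = absorbed power / incident power
alpha = A / S = 70.6 / 125.8 = 0.56121


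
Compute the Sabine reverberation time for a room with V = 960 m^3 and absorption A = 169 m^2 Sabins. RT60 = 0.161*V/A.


RT60 = 0.161 * 960 / 169 = 0.91456 s


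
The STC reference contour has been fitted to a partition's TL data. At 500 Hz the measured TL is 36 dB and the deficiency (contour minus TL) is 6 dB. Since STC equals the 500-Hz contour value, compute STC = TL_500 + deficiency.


By ASTM E413, STC = value of the fitted reference contour at 500 Hz.
Contour value at 500 Hz = TL_500 + deficiency = 36 + 6 = 42
STC = 42


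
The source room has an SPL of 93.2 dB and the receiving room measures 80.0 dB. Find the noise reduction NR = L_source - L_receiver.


NR = L_source - L_receiver (difference between source and receiving room levels)
NR = 93.2 - 80.0 = 13.2 dB


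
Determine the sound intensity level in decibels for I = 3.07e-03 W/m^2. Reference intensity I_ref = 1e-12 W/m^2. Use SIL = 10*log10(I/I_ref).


I / I_ref = 3.07e-03 / 1e-12 = 3.07e+09
SIL = 10 * log10(3.07e+09) = 94.871 dB


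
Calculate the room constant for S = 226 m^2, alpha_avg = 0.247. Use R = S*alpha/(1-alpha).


R = 226 * 0.247 / (1 - 0.247) = 74.133 m^2


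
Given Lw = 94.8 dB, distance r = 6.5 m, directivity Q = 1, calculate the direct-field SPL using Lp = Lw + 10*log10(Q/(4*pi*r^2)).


4*pi*r^2 = 4*pi*6.5^2 = 530.929 m^2
Q / (4*pi*r^2) = 1 / 530.929 = 0.00188349
Lp = 94.8 + 10*log10(0.00188349) = 67.55 dB


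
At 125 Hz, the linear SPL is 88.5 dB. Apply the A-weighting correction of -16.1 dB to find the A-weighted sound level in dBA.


A-weighting table: 125 Hz -> -16.1 dB correction
SPL_A = SPL + correction = 88.5 + (-16.1) = 72.4 dBA


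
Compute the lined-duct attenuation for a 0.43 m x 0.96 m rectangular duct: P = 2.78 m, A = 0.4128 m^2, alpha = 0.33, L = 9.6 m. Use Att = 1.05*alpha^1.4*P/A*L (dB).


alpha^1.4 = 0.33^1.4 = 0.211797
Attenuation rate = 1.05 * alpha^1.4 * P / A
= 1.05 * 0.211797 * 2.78 / 0.4128 = 1.49766 dB/m
Total Att = 1.49766 * 9.6 = 14.378 dB


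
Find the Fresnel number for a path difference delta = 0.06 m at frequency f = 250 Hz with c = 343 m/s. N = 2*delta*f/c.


N = 2*delta*f/c = 2*delta/lambda, where lambda = c/f
lambda = 343 / 250 = 1.372 m
N = 2 * 0.06 / 1.372 = 0.087464


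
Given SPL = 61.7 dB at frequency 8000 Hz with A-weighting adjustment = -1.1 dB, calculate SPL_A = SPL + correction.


A-weighting table: 8000 Hz -> -1.1 dB correction
SPL_A = SPL + correction = 61.7 + (-1.1) = 60.6 dBA


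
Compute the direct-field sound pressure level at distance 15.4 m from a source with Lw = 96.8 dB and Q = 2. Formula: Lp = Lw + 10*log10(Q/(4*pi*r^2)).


4*pi*r^2 = 4*pi*15.4^2 = 2980.24 m^2
Q / (4*pi*r^2) = 2 / 2980.24 = 0.000671087
Lp = 96.8 + 10*log10(0.000671087) = 65.068 dB


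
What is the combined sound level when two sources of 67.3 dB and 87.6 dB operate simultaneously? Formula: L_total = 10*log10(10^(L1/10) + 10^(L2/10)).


10^(67.3/10) = 5.37032e+06
10^(87.6/10) = 5.7544e+08
Sum = 5.37032e+06 + 5.7544e+08 = 5.8081e+08
L_total = 10*log10(5.8081e+08) = 87.64 dB


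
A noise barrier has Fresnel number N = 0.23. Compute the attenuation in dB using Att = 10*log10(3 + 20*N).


3 + 20*N = 3 + 20*0.23 = 7.6
Att = 10*log10(7.6) = 8.8081 dB


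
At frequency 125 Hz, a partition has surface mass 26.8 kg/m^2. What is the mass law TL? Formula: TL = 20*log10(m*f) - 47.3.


m * f = 26.8 * 125 = 3350
20*log10(3350) = 70.5009 dB
TL = 70.5009 - 47.3 = 23.201 dB


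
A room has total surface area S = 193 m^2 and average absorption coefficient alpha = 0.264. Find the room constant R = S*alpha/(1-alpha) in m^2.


R = 193 * 0.264 / (1 - 0.264) = 69.228 m^2


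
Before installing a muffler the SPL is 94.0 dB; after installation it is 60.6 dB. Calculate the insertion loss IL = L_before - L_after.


Insertion loss = SPL without muffler - SPL with muffler
IL = 94.0 - 60.6 = 33.4 dB


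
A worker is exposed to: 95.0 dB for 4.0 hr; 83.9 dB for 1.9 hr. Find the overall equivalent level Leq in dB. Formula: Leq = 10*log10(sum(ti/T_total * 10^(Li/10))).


T_total = 4.0 + 1.9 = 5.9 hr
(4.0/5.9) * 10^(95.0/10) = 2.14392e+09
(1.9/5.9) * 10^(83.9/10) = 7.90499e+07
Sum = 2.14392e+09 + 7.90499e+07 = 2.22297e+09
Leq = 10*log10(2.22297e+09) = 93.469 dB


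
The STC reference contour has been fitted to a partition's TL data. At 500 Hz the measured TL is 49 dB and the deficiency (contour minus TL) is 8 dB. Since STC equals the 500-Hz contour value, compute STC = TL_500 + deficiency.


By ASTM E413, STC = value of the fitted reference contour at 500 Hz.
Contour value at 500 Hz = TL_500 + deficiency = 49 + 8 = 57
STC = 57


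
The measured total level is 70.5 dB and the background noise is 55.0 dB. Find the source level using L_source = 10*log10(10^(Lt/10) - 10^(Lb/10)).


10^(70.5/10) = 1.12202e+07
10^(55.0/10) = 316228
Difference = 1.12202e+07 - 316228 = 1.0904e+07
L_source = 10*log10(1.0904e+07) = 70.376 dB


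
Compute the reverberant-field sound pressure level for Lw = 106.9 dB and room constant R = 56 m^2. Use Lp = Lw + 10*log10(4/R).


4/R = 4/56 = 0.0714286
Lp = 106.9 + 10*log10(0.0714286) = 95.439 dB


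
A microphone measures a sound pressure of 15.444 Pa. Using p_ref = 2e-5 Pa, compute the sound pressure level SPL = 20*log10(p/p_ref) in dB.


p / p_ref = 15.444 / 2e-5 = 772200
SPL = 20 * log10(772200) = 117.75 dB


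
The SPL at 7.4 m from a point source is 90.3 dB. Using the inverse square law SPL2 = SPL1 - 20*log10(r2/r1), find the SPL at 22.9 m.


r2/r1 = 22.9/7.4 = 3.09459
Correction = 20*log10(3.09459) = 9.81206 dB
SPL2 = 90.3 - 9.81206 = 80.488 dB


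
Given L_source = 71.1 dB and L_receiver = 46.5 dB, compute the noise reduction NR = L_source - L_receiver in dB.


NR = L_source - L_receiver (difference between source and receiving room levels)
NR = 71.1 - 46.5 = 24.6 dB


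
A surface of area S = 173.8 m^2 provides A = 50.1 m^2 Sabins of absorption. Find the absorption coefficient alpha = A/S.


Absorption coefficient = absorbed power / incident power
alpha = A / S = 50.1 / 173.8 = 0.28826


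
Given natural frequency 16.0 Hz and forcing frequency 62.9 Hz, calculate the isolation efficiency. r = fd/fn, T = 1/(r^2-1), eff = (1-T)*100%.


r = 62.9 / 16.0 = 3.93125
r^2 - 1 = 3.93125^2 - 1 = 14.4547
T = 1/14.4547 = 0.0691817
Efficiency = (1 - 0.0691817)*100 = 93.082 %


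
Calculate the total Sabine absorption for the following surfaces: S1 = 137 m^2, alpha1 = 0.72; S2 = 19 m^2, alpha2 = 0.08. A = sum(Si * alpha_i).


137 * 0.72 = 98.64
19 * 0.08 = 1.52
A_total = 98.64 + 1.52 = 100.16 m^2


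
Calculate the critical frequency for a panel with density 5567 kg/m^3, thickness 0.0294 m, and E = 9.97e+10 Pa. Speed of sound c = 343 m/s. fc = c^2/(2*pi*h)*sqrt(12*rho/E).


12*rho/E = 12*5567/9.97e+10 = 6.7005e-07
sqrt(12*rho/E) = sqrt(6.7005e-07) = 0.000818566
c^2/(2*pi*h) = 343^2/(2*pi*0.0294) = 636885
fc = 636885 * 0.000818566 = 521.33 Hz


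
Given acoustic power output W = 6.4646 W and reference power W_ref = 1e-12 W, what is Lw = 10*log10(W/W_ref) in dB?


W / W_ref = 6.4646 / 1e-12 = 6.4646e+12
Lw = 10 * log10(6.4646e+12) = 128.11 dB


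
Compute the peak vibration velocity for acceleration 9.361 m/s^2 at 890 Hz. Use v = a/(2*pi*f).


omega = 2*pi*f = 2*pi*890 = 5592.03 rad/s
v = a / omega = 9.361 / 5592.03 = 0.001674 m/s


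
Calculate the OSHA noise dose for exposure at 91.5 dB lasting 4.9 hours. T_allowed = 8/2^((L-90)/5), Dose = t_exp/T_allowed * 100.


T_allowed = 8 / 2^((91.5 - 90)/5) = 6.49802 hr
Dose = 4.9 / 6.49802 * 100 = 75.408 %


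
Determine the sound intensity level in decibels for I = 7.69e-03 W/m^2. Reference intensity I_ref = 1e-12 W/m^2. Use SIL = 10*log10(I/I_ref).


I / I_ref = 7.69e-03 / 1e-12 = 7.69e+09
SIL = 10 * log10(7.69e+09) = 98.859 dB


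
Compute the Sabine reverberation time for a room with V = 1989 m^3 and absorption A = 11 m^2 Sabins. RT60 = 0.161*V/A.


RT60 = 0.161 * 1989 / 11 = 29.112 s


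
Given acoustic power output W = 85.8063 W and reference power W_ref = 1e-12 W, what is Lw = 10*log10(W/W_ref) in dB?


W / W_ref = 85.8063 / 1e-12 = 8.58063e+13
Lw = 10 * log10(8.58063e+13) = 139.34 dB


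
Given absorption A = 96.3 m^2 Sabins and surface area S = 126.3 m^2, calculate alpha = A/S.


Absorption coefficient = absorbed power / incident power
alpha = A / S = 96.3 / 126.3 = 0.76247


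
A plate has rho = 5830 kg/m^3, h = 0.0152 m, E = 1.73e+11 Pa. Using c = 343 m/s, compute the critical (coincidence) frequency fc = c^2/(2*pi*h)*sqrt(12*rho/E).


12*rho/E = 12*5830/1.73e+11 = 4.04393e-07
sqrt(12*rho/E) = sqrt(4.04393e-07) = 0.000635919
c^2/(2*pi*h) = 343^2/(2*pi*0.0152) = 1.23187e+06
fc = 1.23187e+06 * 0.000635919 = 783.37 Hz


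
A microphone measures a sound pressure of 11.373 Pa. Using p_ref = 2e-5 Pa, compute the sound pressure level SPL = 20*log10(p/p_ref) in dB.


p / p_ref = 11.373 / 2e-5 = 568650
SPL = 20 * log10(568650) = 115.1 dB


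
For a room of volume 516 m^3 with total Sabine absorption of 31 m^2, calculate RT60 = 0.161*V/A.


RT60 = 0.161 * 516 / 31 = 2.6799 s


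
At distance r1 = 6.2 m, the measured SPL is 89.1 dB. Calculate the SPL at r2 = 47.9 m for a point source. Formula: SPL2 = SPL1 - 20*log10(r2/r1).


r2/r1 = 47.9/6.2 = 7.72581
Correction = 20*log10(7.72581) = 17.7589 dB
SPL2 = 89.1 - 17.7589 = 71.341 dB


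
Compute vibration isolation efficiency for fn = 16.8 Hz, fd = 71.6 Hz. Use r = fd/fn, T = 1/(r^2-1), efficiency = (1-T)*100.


r = 71.6 / 16.8 = 4.2619
r^2 - 1 = 4.2619^2 - 1 = 17.1638
T = 1/17.1638 = 0.0582622
Efficiency = (1 - 0.0582622)*100 = 94.174 %


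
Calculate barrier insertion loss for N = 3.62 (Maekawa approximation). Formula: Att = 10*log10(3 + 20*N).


3 + 20*N = 3 + 20*3.62 = 75.4
Att = 10*log10(75.4) = 18.774 dB


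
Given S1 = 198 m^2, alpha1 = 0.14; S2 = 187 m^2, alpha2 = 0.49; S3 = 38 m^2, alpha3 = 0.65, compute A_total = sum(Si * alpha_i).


198 * 0.14 = 27.72
187 * 0.49 = 91.63
38 * 0.65 = 24.7
A_total = 27.72 + 91.63 + 24.7 = 144.05 m^2


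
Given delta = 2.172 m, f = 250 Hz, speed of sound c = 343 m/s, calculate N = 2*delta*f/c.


N = 2*delta*f/c = 2*delta/lambda, where lambda = c/f
lambda = 343 / 250 = 1.372 m
N = 2 * 2.172 / 1.372 = 3.1662


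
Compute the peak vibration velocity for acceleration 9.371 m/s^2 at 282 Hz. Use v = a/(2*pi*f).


omega = 2*pi*f = 2*pi*282 = 1771.86 rad/s
v = a / omega = 9.371 / 1771.86 = 0.0052888 m/s


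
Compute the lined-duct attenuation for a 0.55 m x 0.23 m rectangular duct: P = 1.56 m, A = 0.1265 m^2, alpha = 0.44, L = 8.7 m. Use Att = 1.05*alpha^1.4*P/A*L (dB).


alpha^1.4 = 0.44^1.4 = 0.316835
Attenuation rate = 1.05 * alpha^1.4 * P / A
= 1.05 * 0.316835 * 1.56 / 0.1265 = 4.10257 dB/m
Total Att = 4.10257 * 8.7 = 35.692 dB


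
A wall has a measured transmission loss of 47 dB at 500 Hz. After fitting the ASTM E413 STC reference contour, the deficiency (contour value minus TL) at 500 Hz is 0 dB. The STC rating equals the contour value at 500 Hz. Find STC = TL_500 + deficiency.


By ASTM E413, STC = value of the fitted reference contour at 500 Hz.
Contour value at 500 Hz = TL_500 + deficiency = 47 + 0 = 47
STC = 47


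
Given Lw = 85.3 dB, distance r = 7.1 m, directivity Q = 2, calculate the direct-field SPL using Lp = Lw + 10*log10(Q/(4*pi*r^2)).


4*pi*r^2 = 4*pi*7.1^2 = 633.471 m^2
Q / (4*pi*r^2) = 2 / 633.471 = 0.00315721
Lp = 85.3 + 10*log10(0.00315721) = 60.293 dB


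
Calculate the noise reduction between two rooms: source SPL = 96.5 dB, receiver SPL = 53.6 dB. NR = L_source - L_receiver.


NR = L_source - L_receiver (difference between source and receiving room levels)
NR = 96.5 - 53.6 = 42.9 dB


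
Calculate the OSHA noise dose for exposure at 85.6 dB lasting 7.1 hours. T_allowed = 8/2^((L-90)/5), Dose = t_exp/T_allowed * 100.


T_allowed = 8 / 2^((85.6 - 90)/5) = 14.723 hr
Dose = 7.1 / 14.723 * 100 = 48.224 %


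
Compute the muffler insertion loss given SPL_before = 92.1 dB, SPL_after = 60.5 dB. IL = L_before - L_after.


Insertion loss = SPL without muffler - SPL with muffler
IL = 92.1 - 60.5 = 31.6 dB


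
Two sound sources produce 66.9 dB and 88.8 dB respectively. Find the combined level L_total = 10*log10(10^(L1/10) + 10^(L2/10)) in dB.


10^(66.9/10) = 4.89779e+06
10^(88.8/10) = 7.58578e+08
Sum = 4.89779e+06 + 7.58578e+08 = 7.63476e+08
L_total = 10*log10(7.63476e+08) = 88.828 dB


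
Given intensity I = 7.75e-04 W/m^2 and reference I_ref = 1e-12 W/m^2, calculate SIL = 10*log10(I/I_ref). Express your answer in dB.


I / I_ref = 7.75e-04 / 1e-12 = 7.75e+08
SIL = 10 * log10(7.75e+08) = 88.893 dB


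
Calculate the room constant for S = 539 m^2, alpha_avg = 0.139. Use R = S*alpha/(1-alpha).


R = 539 * 0.139 / (1 - 0.139) = 87.016 m^2


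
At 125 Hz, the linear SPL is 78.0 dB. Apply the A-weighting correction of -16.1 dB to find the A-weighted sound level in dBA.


A-weighting table: 125 Hz -> -16.1 dB correction
SPL_A = SPL + correction = 78.0 + (-16.1) = 61.9 dBA


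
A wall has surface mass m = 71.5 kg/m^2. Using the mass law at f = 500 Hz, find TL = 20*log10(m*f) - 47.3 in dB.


m * f = 71.5 * 500 = 35750
20*log10(35750) = 91.0655 dB
TL = 91.0655 - 47.3 = 43.766 dB


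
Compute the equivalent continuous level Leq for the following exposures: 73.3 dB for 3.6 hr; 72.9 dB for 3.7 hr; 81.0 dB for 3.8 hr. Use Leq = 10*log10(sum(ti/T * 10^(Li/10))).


T_total = 3.6 + 3.7 + 3.8 = 11.1 hr
(3.6/11.1) * 10^(73.3/10) = 6.93393e+06
(3.7/11.1) * 10^(72.9/10) = 6.49948e+06
(3.8/11.1) * 10^(81.0/10) = 4.30983e+07
Sum = 6.93393e+06 + 6.49948e+06 + 4.30983e+07 = 5.65317e+07
Leq = 10*log10(5.65317e+07) = 77.523 dB


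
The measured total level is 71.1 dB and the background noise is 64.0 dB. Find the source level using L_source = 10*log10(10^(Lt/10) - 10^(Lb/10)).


10^(71.1/10) = 1.28825e+07
10^(64.0/10) = 2.51189e+06
Difference = 1.28825e+07 - 2.51189e+06 = 1.03706e+07
L_source = 10*log10(1.03706e+07) = 70.158 dB


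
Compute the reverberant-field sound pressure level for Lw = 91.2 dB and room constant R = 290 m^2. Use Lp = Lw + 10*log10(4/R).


4/R = 4/290 = 0.0137931
Lp = 91.2 + 10*log10(0.0137931) = 72.597 dB


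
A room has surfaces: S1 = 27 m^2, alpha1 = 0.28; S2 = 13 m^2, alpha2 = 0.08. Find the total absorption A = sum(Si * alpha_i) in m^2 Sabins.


27 * 0.28 = 7.56
13 * 0.08 = 1.04
A_total = 7.56 + 1.04 = 8.6 m^2


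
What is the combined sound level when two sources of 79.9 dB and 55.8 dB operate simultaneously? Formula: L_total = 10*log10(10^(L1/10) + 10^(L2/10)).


10^(79.9/10) = 9.77237e+07
10^(55.8/10) = 380189
Sum = 9.77237e+07 + 380189 = 9.81039e+07
L_total = 10*log10(9.81039e+07) = 79.917 dB


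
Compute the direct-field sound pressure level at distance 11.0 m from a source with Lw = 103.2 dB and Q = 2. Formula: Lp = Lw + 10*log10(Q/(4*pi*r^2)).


4*pi*r^2 = 4*pi*11.0^2 = 1520.53 m^2
Q / (4*pi*r^2) = 2 / 1520.53 = 0.00131533
Lp = 103.2 + 10*log10(0.00131533) = 74.39 dB


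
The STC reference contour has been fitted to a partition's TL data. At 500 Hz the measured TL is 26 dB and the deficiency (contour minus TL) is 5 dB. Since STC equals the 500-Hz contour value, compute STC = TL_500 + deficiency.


By ASTM E413, STC = value of the fitted reference contour at 500 Hz.
Contour value at 500 Hz = TL_500 + deficiency = 26 + 5 = 31
STC = 31


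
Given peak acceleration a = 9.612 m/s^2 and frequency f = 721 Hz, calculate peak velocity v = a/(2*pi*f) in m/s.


omega = 2*pi*f = 2*pi*721 = 4530.18 rad/s
v = a / omega = 9.612 / 4530.18 = 0.0021218 m/s


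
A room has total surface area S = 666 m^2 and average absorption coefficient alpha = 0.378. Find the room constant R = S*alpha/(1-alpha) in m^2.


R = 666 * 0.378 / (1 - 0.378) = 404.74 m^2


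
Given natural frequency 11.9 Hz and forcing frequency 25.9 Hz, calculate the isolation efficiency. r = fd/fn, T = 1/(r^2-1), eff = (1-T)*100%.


r = 25.9 / 11.9 = 2.17647
r^2 - 1 = 2.17647^2 - 1 = 3.73702
T = 1/3.73702 = 0.267593
Efficiency = (1 - 0.267593)*100 = 73.241 %


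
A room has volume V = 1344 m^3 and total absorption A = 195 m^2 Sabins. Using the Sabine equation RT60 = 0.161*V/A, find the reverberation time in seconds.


RT60 = 0.161 * 1344 / 195 = 1.1097 s


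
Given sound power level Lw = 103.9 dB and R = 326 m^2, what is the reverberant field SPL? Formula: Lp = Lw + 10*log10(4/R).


4/R = 4/326 = 0.0122699
Lp = 103.9 + 10*log10(0.0122699) = 84.788 dB


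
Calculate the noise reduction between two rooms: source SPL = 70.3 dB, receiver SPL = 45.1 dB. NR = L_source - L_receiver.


NR = L_source - L_receiver (difference between source and receiving room levels)
NR = 70.3 - 45.1 = 25.2 dB


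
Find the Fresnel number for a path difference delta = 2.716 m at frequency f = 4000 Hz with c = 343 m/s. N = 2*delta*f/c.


N = 2*delta*f/c = 2*delta/lambda, where lambda = c/f
lambda = 343 / 4000 = 0.08575 m
N = 2 * 2.716 / 0.08575 = 63.347


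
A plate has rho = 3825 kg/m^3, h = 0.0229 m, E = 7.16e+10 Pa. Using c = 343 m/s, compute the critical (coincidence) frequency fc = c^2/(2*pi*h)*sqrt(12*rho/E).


12*rho/E = 12*3825/7.16e+10 = 6.41061e-07
sqrt(12*rho/E) = sqrt(6.41061e-07) = 0.000800663
c^2/(2*pi*h) = 343^2/(2*pi*0.0229) = 817660
fc = 817660 * 0.000800663 = 654.67 Hz


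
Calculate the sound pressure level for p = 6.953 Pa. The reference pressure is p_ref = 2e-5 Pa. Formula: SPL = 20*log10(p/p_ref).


p / p_ref = 6.953 / 2e-5 = 347650
SPL = 20 * log10(347650) = 110.82 dB


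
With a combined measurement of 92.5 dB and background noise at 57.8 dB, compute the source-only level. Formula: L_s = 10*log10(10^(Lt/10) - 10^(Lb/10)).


10^(92.5/10) = 1.77828e+09
10^(57.8/10) = 602560
Difference = 1.77828e+09 - 602560 = 1.77768e+09
L_source = 10*log10(1.77768e+09) = 92.499 dB


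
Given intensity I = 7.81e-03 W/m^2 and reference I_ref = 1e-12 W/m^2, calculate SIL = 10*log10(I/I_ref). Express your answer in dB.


I / I_ref = 7.81e-03 / 1e-12 = 7.81e+09
SIL = 10 * log10(7.81e+09) = 98.927 dB


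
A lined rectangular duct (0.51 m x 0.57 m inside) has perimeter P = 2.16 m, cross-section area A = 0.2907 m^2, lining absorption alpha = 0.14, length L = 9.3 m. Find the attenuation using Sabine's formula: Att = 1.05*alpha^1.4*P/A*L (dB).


alpha^1.4 = 0.14^1.4 = 0.0637645
Attenuation rate = 1.05 * alpha^1.4 * P / A
= 1.05 * 0.0637645 * 2.16 / 0.2907 = 0.497482 dB/m
Total Att = 0.497482 * 9.3 = 4.6266 dB


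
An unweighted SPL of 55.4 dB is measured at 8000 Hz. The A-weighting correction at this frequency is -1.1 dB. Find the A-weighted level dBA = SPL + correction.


A-weighting table: 8000 Hz -> -1.1 dB correction
SPL_A = SPL + correction = 55.4 + (-1.1) = 54.3 dBA


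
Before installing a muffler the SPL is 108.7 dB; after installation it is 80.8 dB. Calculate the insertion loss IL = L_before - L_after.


Insertion loss = SPL without muffler - SPL with muffler
IL = 108.7 - 80.8 = 27.9 dB


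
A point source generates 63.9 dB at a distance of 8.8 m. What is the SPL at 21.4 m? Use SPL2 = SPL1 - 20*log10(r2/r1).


r2/r1 = 21.4/8.8 = 2.43182
Correction = 20*log10(2.43182) = 7.71863 dB
SPL2 = 63.9 - 7.71863 = 56.181 dB


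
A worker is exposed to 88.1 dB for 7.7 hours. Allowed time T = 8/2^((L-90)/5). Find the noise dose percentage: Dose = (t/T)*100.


T_allowed = 8 / 2^((88.1 - 90)/5) = 10.4107 hr
Dose = 7.7 / 10.4107 * 100 = 73.962 %


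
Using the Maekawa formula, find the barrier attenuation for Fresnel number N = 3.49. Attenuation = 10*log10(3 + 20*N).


3 + 20*N = 3 + 20*3.49 = 72.8
Att = 10*log10(72.8) = 18.621 dB


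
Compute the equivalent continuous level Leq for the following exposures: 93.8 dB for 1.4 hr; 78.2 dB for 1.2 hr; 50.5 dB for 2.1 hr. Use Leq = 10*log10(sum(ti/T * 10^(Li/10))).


T_total = 1.4 + 1.2 + 2.1 = 4.7 hr
(1.4/4.7) * 10^(93.8/10) = 7.14546e+08
(1.2/4.7) * 10^(78.2/10) = 1.68688e+07
(2.1/4.7) * 10^(50.5/10) = 50132.7
Sum = 7.14546e+08 + 1.68688e+07 + 50132.7 = 7.31465e+08
Leq = 10*log10(7.31465e+08) = 88.642 dB


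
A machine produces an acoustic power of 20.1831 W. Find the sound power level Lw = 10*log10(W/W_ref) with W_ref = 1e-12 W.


W / W_ref = 20.1831 / 1e-12 = 2.01831e+13
Lw = 10 * log10(2.01831e+13) = 133.05 dB


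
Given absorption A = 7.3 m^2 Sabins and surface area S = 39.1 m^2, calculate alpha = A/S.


Absorption coefficient = absorbed power / incident power
alpha = A / S = 7.3 / 39.1 = 0.1867


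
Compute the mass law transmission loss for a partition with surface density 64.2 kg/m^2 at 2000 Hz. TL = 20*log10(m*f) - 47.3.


m * f = 64.2 * 2000 = 128400
20*log10(128400) = 102.171 dB
TL = 102.171 - 47.3 = 54.871 dB


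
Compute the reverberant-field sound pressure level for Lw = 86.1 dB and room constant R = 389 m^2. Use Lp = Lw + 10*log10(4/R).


4/R = 4/389 = 0.0102828
Lp = 86.1 + 10*log10(0.0102828) = 66.221 dB


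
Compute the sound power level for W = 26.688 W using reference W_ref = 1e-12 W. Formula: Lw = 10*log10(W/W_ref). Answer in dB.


W / W_ref = 26.688 / 1e-12 = 2.6688e+13
Lw = 10 * log10(2.6688e+13) = 134.26 dB


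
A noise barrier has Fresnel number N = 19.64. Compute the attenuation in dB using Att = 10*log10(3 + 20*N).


3 + 20*N = 3 + 20*19.64 = 395.8
Att = 10*log10(395.8) = 25.975 dB


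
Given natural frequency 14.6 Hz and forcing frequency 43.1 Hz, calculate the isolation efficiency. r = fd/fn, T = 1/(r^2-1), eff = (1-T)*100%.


r = 43.1 / 14.6 = 2.95205
r^2 - 1 = 2.95205^2 - 1 = 7.7146
T = 1/7.7146 = 0.129624
Efficiency = (1 - 0.129624)*100 = 87.038 %


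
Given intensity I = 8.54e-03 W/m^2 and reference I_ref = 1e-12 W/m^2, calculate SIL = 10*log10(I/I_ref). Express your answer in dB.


I / I_ref = 8.54e-03 / 1e-12 = 8.54e+09
SIL = 10 * log10(8.54e+09) = 99.315 dB


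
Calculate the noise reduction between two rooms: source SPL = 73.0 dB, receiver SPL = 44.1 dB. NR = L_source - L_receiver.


NR = L_source - L_receiver (difference between source and receiving room levels)
NR = 73.0 - 44.1 = 28.9 dB


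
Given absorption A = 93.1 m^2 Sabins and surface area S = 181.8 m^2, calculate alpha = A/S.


Absorption coefficient = absorbed power / incident power
alpha = A / S = 93.1 / 181.8 = 0.5121


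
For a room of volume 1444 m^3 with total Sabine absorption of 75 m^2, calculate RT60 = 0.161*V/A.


RT60 = 0.161 * 1444 / 75 = 3.0998 s


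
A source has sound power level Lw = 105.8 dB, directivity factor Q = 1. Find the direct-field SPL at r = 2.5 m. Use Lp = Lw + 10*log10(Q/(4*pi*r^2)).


4*pi*r^2 = 4*pi*2.5^2 = 78.5398 m^2
Q / (4*pi*r^2) = 1 / 78.5398 = 0.0127324
Lp = 105.8 + 10*log10(0.0127324) = 86.849 dB


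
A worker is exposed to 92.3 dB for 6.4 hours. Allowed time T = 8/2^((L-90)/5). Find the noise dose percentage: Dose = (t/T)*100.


T_allowed = 8 / 2^((92.3 - 90)/5) = 5.81589 hr
Dose = 6.4 / 5.81589 * 100 = 110.04 %


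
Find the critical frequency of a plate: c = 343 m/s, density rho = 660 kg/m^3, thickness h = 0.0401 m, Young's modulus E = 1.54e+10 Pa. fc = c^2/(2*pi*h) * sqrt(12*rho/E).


12*rho/E = 12*660/1.54e+10 = 5.14286e-07
sqrt(12*rho/E) = sqrt(5.14286e-07) = 0.000717137
c^2/(2*pi*h) = 343^2/(2*pi*0.0401) = 466943
fc = 466943 * 0.000717137 = 334.86 Hz


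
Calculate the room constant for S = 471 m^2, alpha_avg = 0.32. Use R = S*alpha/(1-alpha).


R = 471 * 0.32 / (1 - 0.32) = 221.65 m^2


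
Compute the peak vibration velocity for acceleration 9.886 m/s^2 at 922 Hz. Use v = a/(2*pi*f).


omega = 2*pi*f = 2*pi*922 = 5793.1 rad/s
v = a / omega = 9.886 / 5793.1 = 0.0017065 m/s


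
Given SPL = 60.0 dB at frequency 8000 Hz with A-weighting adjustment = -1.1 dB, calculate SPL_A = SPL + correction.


A-weighting table: 8000 Hz -> -1.1 dB correction
SPL_A = SPL + correction = 60.0 + (-1.1) = 58.9 dBA


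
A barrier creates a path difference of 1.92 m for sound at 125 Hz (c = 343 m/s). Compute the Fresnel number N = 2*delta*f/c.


N = 2*delta*f/c = 2*delta/lambda, where lambda = c/f
lambda = 343 / 125 = 2.744 m
N = 2 * 1.92 / 2.744 = 1.3994


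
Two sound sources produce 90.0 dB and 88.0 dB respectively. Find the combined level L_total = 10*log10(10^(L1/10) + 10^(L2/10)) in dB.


10^(90.0/10) = 1e+09
10^(88.0/10) = 6.30957e+08
Sum = 1e+09 + 6.30957e+08 = 1.63096e+09
L_total = 10*log10(1.63096e+09) = 92.124 dB


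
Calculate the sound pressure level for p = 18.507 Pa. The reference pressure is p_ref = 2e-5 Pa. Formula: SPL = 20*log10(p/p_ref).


p / p_ref = 18.507 / 2e-5 = 925350
SPL = 20 * log10(925350) = 119.33 dB


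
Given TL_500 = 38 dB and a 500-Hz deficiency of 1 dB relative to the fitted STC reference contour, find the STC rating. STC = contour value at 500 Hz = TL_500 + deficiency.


By ASTM E413, STC = value of the fitted reference contour at 500 Hz.
Contour value at 500 Hz = TL_500 + deficiency = 38 + 1 = 39
STC = 39


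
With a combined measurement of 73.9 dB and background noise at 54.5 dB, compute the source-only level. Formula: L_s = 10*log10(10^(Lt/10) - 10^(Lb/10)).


10^(73.9/10) = 2.45471e+07
10^(54.5/10) = 281838
Difference = 2.45471e+07 - 281838 = 2.42653e+07
L_source = 10*log10(2.42653e+07) = 73.85 dB


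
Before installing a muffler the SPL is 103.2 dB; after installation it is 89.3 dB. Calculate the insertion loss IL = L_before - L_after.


Insertion loss = SPL without muffler - SPL with muffler
IL = 103.2 - 89.3 = 13.9 dB


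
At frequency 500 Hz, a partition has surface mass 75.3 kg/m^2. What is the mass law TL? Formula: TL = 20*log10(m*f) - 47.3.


m * f = 75.3 * 500 = 37650
20*log10(37650) = 91.5153 dB
TL = 91.5153 - 47.3 = 44.215 dB


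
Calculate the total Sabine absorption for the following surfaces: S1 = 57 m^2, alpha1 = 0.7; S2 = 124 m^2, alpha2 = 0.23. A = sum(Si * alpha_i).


57 * 0.7 = 39.9
124 * 0.23 = 28.52
A_total = 39.9 + 28.52 = 68.42 m^2


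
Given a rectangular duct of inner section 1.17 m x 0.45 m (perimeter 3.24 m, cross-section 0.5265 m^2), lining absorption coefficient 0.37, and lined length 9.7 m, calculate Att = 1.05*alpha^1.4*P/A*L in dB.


alpha^1.4 = 0.37^1.4 = 0.248589
Attenuation rate = 1.05 * alpha^1.4 * P / A
= 1.05 * 0.248589 * 3.24 / 0.5265 = 1.60627 dB/m
Total Att = 1.60627 * 9.7 = 15.581 dB


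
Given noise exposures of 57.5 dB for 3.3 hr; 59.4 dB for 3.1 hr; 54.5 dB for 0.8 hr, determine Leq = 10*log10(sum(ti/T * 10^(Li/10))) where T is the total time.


T_total = 3.3 + 3.1 + 0.8 = 7.2 hr
(3.3/7.2) * 10^(57.5/10) = 257740
(3.1/7.2) * 10^(59.4/10) = 374998
(0.8/7.2) * 10^(54.5/10) = 31315.4
Sum = 257740 + 374998 + 31315.4 = 664053
Leq = 10*log10(664053) = 58.222 dB


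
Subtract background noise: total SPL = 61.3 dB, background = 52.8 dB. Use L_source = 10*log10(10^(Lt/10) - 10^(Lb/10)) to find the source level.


10^(61.3/10) = 1.34896e+06
10^(52.8/10) = 190546
Difference = 1.34896e+06 - 190546 = 1.15841e+06
L_source = 10*log10(1.15841e+06) = 60.639 dB


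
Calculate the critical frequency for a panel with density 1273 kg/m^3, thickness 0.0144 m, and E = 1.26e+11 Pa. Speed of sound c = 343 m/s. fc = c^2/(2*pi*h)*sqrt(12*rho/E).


12*rho/E = 12*1273/1.26e+11 = 1.21238e-07
sqrt(12*rho/E) = sqrt(1.21238e-07) = 0.000348192
c^2/(2*pi*h) = 343^2/(2*pi*0.0144) = 1.30031e+06
fc = 1.30031e+06 * 0.000348192 = 452.76 Hz


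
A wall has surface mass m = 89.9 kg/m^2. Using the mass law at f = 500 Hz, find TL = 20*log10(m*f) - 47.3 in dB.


m * f = 89.9 * 500 = 44950
20*log10(44950) = 93.0546 dB
TL = 93.0546 - 47.3 = 45.755 dB


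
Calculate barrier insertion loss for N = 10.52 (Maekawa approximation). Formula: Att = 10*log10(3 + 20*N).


3 + 20*N = 3 + 20*10.52 = 213.4
Att = 10*log10(213.4) = 23.292 dB


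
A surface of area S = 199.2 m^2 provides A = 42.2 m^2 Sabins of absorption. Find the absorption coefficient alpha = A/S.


Absorption coefficient = absorbed power / incident power
alpha = A / S = 42.2 / 199.2 = 0.21185


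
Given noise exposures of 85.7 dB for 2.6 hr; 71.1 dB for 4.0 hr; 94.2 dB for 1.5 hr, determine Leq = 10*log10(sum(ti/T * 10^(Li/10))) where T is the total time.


T_total = 2.6 + 4.0 + 1.5 = 8.1 hr
(2.6/8.1) * 10^(85.7/10) = 1.19258e+08
(4.0/8.1) * 10^(71.1/10) = 6.36173e+06
(1.5/8.1) * 10^(94.2/10) = 4.87087e+08
Sum = 1.19258e+08 + 6.36173e+06 + 4.87087e+08 = 6.12707e+08
Leq = 10*log10(6.12707e+08) = 87.873 dB


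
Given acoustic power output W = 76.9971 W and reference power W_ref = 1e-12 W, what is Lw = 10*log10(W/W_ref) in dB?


W / W_ref = 76.9971 / 1e-12 = 7.69971e+13
Lw = 10 * log10(7.69971e+13) = 138.86 dB


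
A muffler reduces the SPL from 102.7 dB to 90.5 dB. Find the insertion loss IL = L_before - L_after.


Insertion loss = SPL without muffler - SPL with muffler
IL = 102.7 - 90.5 = 12.2 dB


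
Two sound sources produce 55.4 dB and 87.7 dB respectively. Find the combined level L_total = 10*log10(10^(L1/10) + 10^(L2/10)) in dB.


10^(55.4/10) = 346737
10^(87.7/10) = 5.88844e+08
Sum = 346737 + 5.88844e+08 = 5.89191e+08
L_total = 10*log10(5.89191e+08) = 87.703 dB


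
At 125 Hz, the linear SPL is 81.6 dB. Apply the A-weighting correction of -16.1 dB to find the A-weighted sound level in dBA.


A-weighting table: 125 Hz -> -16.1 dB correction
SPL_A = SPL + correction = 81.6 + (-16.1) = 65.5 dBA


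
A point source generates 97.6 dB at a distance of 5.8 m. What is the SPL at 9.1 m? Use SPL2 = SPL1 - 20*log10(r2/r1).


r2/r1 = 9.1/5.8 = 1.56897
Correction = 20*log10(1.56897) = 3.91229 dB
SPL2 = 97.6 - 3.91229 = 93.688 dB


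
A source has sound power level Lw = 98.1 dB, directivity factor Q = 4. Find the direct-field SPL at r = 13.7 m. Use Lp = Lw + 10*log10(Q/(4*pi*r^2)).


4*pi*r^2 = 4*pi*13.7^2 = 2358.58 m^2
Q / (4*pi*r^2) = 4 / 2358.58 = 0.00169594
Lp = 98.1 + 10*log10(0.00169594) = 70.394 dB


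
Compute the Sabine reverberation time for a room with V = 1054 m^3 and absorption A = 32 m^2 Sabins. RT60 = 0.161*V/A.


RT60 = 0.161 * 1054 / 32 = 5.3029 s


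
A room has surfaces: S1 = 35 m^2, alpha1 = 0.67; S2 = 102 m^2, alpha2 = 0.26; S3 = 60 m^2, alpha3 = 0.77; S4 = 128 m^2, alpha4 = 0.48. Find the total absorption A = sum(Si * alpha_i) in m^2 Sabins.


35 * 0.67 = 23.45
102 * 0.26 = 26.52
60 * 0.77 = 46.2
128 * 0.48 = 61.44
A_total = 23.45 + 26.52 + 46.2 + 61.44 = 157.61 m^2


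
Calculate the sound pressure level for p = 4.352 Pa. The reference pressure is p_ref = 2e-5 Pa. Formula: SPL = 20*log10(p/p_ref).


p / p_ref = 4.352 / 2e-5 = 217600
SPL = 20 * log10(217600) = 106.75 dB


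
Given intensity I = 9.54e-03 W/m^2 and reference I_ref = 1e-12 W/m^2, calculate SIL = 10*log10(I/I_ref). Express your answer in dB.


I / I_ref = 9.54e-03 / 1e-12 = 9.54e+09
SIL = 10 * log10(9.54e+09) = 99.795 dB


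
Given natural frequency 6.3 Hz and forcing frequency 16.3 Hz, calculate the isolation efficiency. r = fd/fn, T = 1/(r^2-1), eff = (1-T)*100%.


r = 16.3 / 6.3 = 2.5873
r^2 - 1 = 2.5873^2 - 1 = 5.69412
T = 1/5.69412 = 0.17562
Efficiency = (1 - 0.17562)*100 = 82.438 %


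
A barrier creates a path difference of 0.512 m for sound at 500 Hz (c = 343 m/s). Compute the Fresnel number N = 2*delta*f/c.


N = 2*delta*f/c = 2*delta/lambda, where lambda = c/f
lambda = 343 / 500 = 0.686 m
N = 2 * 0.512 / 0.686 = 1.4927


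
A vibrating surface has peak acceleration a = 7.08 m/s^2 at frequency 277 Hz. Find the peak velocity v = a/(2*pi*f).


omega = 2*pi*f = 2*pi*277 = 1740.44 rad/s
v = a / omega = 7.08 / 1740.44 = 0.0040679 m/s


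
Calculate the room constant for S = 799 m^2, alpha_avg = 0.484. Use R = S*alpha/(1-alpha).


R = 799 * 0.484 / (1 - 0.484) = 749.45 m^2


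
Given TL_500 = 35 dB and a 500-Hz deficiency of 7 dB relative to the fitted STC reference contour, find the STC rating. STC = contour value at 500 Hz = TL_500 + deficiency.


By ASTM E413, STC = value of the fitted reference contour at 500 Hz.
Contour value at 500 Hz = TL_500 + deficiency = 35 + 7 = 42
STC = 42


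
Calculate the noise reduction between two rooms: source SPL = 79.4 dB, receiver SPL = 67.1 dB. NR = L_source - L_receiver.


NR = L_source - L_receiver (difference between source and receiving room levels)
NR = 79.4 - 67.1 = 12.3 dB


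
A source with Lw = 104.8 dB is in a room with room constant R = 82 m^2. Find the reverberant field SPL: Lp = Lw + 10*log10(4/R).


4/R = 4/82 = 0.0487805
Lp = 104.8 + 10*log10(0.0487805) = 91.682 dB


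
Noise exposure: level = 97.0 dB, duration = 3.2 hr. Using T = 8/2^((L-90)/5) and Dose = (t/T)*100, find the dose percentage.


T_allowed = 8 / 2^((97.0 - 90)/5) = 3.03143 hr
Dose = 3.2 / 3.03143 * 100 = 105.56 %


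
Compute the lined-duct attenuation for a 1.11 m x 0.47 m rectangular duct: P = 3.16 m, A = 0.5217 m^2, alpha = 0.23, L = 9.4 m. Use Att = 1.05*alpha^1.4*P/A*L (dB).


alpha^1.4 = 0.23^1.4 = 0.127767
Attenuation rate = 1.05 * alpha^1.4 * P / A
= 1.05 * 0.127767 * 3.16 / 0.5217 = 0.812595 dB/m
Total Att = 0.812595 * 9.4 = 7.6384 dB


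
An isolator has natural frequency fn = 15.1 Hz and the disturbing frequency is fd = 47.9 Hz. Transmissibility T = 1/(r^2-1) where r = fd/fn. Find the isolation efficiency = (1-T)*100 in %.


r = 47.9 / 15.1 = 3.17219
r^2 - 1 = 3.17219^2 - 1 = 9.06279
T = 1/9.06279 = 0.110341
Efficiency = (1 - 0.110341)*100 = 88.966 %


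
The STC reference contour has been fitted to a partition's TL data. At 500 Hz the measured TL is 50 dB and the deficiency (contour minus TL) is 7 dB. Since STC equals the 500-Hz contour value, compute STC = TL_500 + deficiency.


By ASTM E413, STC = value of the fitted reference contour at 500 Hz.
Contour value at 500 Hz = TL_500 + deficiency = 50 + 7 = 57
STC = 57


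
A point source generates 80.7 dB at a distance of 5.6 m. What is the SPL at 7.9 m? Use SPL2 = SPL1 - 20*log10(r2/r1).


r2/r1 = 7.9/5.6 = 1.41071
Correction = 20*log10(1.41071) = 2.98875 dB
SPL2 = 80.7 - 2.98875 = 77.711 dB


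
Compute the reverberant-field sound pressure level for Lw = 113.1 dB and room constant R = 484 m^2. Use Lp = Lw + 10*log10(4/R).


4/R = 4/484 = 0.00826446
Lp = 113.1 + 10*log10(0.00826446) = 92.272 dB


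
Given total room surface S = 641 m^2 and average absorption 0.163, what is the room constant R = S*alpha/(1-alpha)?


R = 641 * 0.163 / (1 - 0.163) = 124.83 m^2


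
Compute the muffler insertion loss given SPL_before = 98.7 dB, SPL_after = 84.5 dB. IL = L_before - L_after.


Insertion loss = SPL without muffler - SPL with muffler
IL = 98.7 - 84.5 = 14.2 dB


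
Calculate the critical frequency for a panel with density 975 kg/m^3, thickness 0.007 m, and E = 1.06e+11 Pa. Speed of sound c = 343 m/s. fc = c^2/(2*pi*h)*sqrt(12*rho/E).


12*rho/E = 12*975/1.06e+11 = 1.10377e-07
sqrt(12*rho/E) = sqrt(1.10377e-07) = 0.00033223
c^2/(2*pi*h) = 343^2/(2*pi*0.007) = 2.67492e+06
fc = 2.67492e+06 * 0.00033223 = 888.69 Hz


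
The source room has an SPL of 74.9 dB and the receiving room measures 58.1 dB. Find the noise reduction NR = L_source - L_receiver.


NR = L_source - L_receiver (difference between source and receiving room levels)
NR = 74.9 - 58.1 = 16.8 dB


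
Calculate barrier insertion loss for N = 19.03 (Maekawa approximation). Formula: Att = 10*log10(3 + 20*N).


3 + 20*N = 3 + 20*19.03 = 383.6
Att = 10*log10(383.6) = 25.839 dB
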